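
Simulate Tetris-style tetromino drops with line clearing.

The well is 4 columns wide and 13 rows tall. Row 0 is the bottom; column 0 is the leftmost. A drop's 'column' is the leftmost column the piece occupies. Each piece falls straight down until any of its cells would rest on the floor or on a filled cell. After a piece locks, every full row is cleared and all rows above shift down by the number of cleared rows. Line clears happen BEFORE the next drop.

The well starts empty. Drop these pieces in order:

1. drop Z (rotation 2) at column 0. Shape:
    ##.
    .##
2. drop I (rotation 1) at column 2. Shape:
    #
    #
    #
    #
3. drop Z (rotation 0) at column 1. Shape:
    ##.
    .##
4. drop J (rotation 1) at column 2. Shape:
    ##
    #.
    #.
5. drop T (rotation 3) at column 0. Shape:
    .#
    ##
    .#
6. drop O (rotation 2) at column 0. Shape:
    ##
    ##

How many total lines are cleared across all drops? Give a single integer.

Answer: 0

Derivation:
Drop 1: Z rot2 at col 0 lands with bottom-row=0; cleared 0 line(s) (total 0); column heights now [2 2 1 0], max=2
Drop 2: I rot1 at col 2 lands with bottom-row=1; cleared 0 line(s) (total 0); column heights now [2 2 5 0], max=5
Drop 3: Z rot0 at col 1 lands with bottom-row=5; cleared 0 line(s) (total 0); column heights now [2 7 7 6], max=7
Drop 4: J rot1 at col 2 lands with bottom-row=7; cleared 0 line(s) (total 0); column heights now [2 7 10 10], max=10
Drop 5: T rot3 at col 0 lands with bottom-row=7; cleared 0 line(s) (total 0); column heights now [9 10 10 10], max=10
Drop 6: O rot2 at col 0 lands with bottom-row=10; cleared 0 line(s) (total 0); column heights now [12 12 10 10], max=12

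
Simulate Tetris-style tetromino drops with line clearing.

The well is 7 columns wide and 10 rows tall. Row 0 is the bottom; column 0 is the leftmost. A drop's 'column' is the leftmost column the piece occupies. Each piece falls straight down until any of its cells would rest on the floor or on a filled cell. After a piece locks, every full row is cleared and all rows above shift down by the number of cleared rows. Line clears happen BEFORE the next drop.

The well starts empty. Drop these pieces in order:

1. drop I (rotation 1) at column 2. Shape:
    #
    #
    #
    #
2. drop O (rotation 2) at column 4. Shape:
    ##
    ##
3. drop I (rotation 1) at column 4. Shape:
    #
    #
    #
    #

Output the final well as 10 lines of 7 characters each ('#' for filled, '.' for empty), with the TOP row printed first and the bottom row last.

Answer: .......
.......
.......
.......
....#..
....#..
..#.#..
..#.#..
..#.##.
..#.##.

Derivation:
Drop 1: I rot1 at col 2 lands with bottom-row=0; cleared 0 line(s) (total 0); column heights now [0 0 4 0 0 0 0], max=4
Drop 2: O rot2 at col 4 lands with bottom-row=0; cleared 0 line(s) (total 0); column heights now [0 0 4 0 2 2 0], max=4
Drop 3: I rot1 at col 4 lands with bottom-row=2; cleared 0 line(s) (total 0); column heights now [0 0 4 0 6 2 0], max=6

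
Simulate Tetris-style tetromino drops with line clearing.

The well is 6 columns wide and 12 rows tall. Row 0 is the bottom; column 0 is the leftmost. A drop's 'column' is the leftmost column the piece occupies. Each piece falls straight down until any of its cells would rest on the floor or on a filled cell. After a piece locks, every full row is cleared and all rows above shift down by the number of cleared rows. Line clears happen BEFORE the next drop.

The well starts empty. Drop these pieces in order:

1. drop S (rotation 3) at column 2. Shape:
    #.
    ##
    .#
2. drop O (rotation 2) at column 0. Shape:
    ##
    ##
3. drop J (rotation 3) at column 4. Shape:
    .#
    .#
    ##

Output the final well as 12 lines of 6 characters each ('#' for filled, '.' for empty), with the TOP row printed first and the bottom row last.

Answer: ......
......
......
......
......
......
......
......
......
..#..#
####.#
##.###

Derivation:
Drop 1: S rot3 at col 2 lands with bottom-row=0; cleared 0 line(s) (total 0); column heights now [0 0 3 2 0 0], max=3
Drop 2: O rot2 at col 0 lands with bottom-row=0; cleared 0 line(s) (total 0); column heights now [2 2 3 2 0 0], max=3
Drop 3: J rot3 at col 4 lands with bottom-row=0; cleared 0 line(s) (total 0); column heights now [2 2 3 2 1 3], max=3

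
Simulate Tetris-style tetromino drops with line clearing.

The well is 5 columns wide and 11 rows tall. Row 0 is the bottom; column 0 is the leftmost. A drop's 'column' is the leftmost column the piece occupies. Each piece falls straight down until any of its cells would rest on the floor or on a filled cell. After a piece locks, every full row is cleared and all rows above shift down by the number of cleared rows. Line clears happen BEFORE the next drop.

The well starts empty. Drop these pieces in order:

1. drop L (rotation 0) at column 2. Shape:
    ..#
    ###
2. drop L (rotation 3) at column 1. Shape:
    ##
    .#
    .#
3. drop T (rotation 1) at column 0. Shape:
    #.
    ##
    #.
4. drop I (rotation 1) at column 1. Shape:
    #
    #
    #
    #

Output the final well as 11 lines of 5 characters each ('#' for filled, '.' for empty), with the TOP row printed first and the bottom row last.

Drop 1: L rot0 at col 2 lands with bottom-row=0; cleared 0 line(s) (total 0); column heights now [0 0 1 1 2], max=2
Drop 2: L rot3 at col 1 lands with bottom-row=1; cleared 0 line(s) (total 0); column heights now [0 4 4 1 2], max=4
Drop 3: T rot1 at col 0 lands with bottom-row=3; cleared 0 line(s) (total 0); column heights now [6 5 4 1 2], max=6
Drop 4: I rot1 at col 1 lands with bottom-row=5; cleared 0 line(s) (total 0); column heights now [6 9 4 1 2], max=9

Answer: .....
.....
.#...
.#...
.#...
##...
##...
###..
..#..
..#.#
..###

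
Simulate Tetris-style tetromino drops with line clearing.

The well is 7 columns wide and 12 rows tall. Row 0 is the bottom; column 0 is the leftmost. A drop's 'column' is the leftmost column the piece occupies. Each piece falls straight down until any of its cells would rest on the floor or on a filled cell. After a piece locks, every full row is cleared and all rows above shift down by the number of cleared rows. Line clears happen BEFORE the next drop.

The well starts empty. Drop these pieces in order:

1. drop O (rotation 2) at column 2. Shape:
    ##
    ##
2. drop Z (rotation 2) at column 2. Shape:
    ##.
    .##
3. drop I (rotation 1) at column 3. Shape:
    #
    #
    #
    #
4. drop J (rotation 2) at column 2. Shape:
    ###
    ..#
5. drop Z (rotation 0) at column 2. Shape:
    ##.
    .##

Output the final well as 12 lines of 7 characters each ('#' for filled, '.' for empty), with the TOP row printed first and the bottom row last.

Answer: .......
..##...
...##..
..###..
...##..
...#...
...#...
...#...
..##...
...##..
..##...
..##...

Derivation:
Drop 1: O rot2 at col 2 lands with bottom-row=0; cleared 0 line(s) (total 0); column heights now [0 0 2 2 0 0 0], max=2
Drop 2: Z rot2 at col 2 lands with bottom-row=2; cleared 0 line(s) (total 0); column heights now [0 0 4 4 3 0 0], max=4
Drop 3: I rot1 at col 3 lands with bottom-row=4; cleared 0 line(s) (total 0); column heights now [0 0 4 8 3 0 0], max=8
Drop 4: J rot2 at col 2 lands with bottom-row=7; cleared 0 line(s) (total 0); column heights now [0 0 9 9 9 0 0], max=9
Drop 5: Z rot0 at col 2 lands with bottom-row=9; cleared 0 line(s) (total 0); column heights now [0 0 11 11 10 0 0], max=11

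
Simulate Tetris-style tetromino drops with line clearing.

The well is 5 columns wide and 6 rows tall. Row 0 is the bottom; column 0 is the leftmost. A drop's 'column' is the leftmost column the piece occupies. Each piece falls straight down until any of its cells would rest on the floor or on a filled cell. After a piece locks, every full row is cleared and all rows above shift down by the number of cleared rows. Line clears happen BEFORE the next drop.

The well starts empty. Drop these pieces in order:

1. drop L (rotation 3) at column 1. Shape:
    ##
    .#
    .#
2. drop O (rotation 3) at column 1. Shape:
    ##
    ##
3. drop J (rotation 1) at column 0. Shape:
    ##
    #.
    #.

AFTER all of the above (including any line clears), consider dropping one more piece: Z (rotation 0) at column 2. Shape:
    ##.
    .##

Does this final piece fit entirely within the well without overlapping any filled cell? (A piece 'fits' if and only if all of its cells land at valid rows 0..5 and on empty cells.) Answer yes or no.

Answer: yes

Derivation:
Drop 1: L rot3 at col 1 lands with bottom-row=0; cleared 0 line(s) (total 0); column heights now [0 3 3 0 0], max=3
Drop 2: O rot3 at col 1 lands with bottom-row=3; cleared 0 line(s) (total 0); column heights now [0 5 5 0 0], max=5
Drop 3: J rot1 at col 0 lands with bottom-row=3; cleared 0 line(s) (total 0); column heights now [6 6 5 0 0], max=6
Test piece Z rot0 at col 2 (width 3): heights before test = [6 6 5 0 0]; fits = True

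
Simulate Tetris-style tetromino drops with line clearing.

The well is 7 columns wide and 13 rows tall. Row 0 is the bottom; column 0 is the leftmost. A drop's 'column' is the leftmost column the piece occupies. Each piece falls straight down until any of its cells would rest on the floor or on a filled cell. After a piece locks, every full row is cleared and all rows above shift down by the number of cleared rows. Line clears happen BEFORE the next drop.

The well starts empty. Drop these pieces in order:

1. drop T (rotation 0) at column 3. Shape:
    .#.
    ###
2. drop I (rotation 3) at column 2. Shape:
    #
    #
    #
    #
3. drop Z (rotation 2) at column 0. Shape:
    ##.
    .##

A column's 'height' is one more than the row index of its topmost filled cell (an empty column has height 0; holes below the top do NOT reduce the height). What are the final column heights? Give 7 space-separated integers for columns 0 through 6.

Drop 1: T rot0 at col 3 lands with bottom-row=0; cleared 0 line(s) (total 0); column heights now [0 0 0 1 2 1 0], max=2
Drop 2: I rot3 at col 2 lands with bottom-row=0; cleared 0 line(s) (total 0); column heights now [0 0 4 1 2 1 0], max=4
Drop 3: Z rot2 at col 0 lands with bottom-row=4; cleared 0 line(s) (total 0); column heights now [6 6 5 1 2 1 0], max=6

Answer: 6 6 5 1 2 1 0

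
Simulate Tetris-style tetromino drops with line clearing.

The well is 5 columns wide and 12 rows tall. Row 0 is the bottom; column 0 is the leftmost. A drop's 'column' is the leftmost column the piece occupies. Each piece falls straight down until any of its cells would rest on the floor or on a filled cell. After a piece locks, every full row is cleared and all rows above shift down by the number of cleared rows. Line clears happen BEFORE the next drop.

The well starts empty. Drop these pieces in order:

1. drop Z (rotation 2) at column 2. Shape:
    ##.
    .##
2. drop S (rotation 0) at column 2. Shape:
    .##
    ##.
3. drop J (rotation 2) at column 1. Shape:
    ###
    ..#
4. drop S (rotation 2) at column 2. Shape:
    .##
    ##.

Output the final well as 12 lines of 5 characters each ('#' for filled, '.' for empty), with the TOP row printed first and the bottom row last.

Drop 1: Z rot2 at col 2 lands with bottom-row=0; cleared 0 line(s) (total 0); column heights now [0 0 2 2 1], max=2
Drop 2: S rot0 at col 2 lands with bottom-row=2; cleared 0 line(s) (total 0); column heights now [0 0 3 4 4], max=4
Drop 3: J rot2 at col 1 lands with bottom-row=4; cleared 0 line(s) (total 0); column heights now [0 6 6 6 4], max=6
Drop 4: S rot2 at col 2 lands with bottom-row=6; cleared 0 line(s) (total 0); column heights now [0 6 7 8 8], max=8

Answer: .....
.....
.....
.....
...##
..##.
.###.
...#.
...##
..##.
..##.
...##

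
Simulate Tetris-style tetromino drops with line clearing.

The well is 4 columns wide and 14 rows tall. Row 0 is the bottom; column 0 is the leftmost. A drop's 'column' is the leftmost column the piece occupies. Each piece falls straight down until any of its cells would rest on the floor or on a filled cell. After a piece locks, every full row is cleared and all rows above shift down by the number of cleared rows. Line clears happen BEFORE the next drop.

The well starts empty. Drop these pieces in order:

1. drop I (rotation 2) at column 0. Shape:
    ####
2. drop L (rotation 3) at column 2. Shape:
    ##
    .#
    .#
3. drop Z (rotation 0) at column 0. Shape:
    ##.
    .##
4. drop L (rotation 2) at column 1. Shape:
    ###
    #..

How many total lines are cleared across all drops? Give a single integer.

Answer: 1

Derivation:
Drop 1: I rot2 at col 0 lands with bottom-row=0; cleared 1 line(s) (total 1); column heights now [0 0 0 0], max=0
Drop 2: L rot3 at col 2 lands with bottom-row=0; cleared 0 line(s) (total 1); column heights now [0 0 3 3], max=3
Drop 3: Z rot0 at col 0 lands with bottom-row=3; cleared 0 line(s) (total 1); column heights now [5 5 4 3], max=5
Drop 4: L rot2 at col 1 lands with bottom-row=5; cleared 0 line(s) (total 1); column heights now [5 7 7 7], max=7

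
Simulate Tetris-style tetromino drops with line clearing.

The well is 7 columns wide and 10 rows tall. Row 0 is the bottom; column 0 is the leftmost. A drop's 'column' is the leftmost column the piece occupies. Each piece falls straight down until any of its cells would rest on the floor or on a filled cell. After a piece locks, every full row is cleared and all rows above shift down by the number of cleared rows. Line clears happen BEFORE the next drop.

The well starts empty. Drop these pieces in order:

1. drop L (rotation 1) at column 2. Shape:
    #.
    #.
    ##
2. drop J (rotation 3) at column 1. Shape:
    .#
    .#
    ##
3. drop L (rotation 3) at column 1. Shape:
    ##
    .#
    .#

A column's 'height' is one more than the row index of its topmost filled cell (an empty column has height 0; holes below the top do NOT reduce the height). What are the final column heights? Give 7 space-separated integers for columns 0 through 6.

Drop 1: L rot1 at col 2 lands with bottom-row=0; cleared 0 line(s) (total 0); column heights now [0 0 3 1 0 0 0], max=3
Drop 2: J rot3 at col 1 lands with bottom-row=3; cleared 0 line(s) (total 0); column heights now [0 4 6 1 0 0 0], max=6
Drop 3: L rot3 at col 1 lands with bottom-row=6; cleared 0 line(s) (total 0); column heights now [0 9 9 1 0 0 0], max=9

Answer: 0 9 9 1 0 0 0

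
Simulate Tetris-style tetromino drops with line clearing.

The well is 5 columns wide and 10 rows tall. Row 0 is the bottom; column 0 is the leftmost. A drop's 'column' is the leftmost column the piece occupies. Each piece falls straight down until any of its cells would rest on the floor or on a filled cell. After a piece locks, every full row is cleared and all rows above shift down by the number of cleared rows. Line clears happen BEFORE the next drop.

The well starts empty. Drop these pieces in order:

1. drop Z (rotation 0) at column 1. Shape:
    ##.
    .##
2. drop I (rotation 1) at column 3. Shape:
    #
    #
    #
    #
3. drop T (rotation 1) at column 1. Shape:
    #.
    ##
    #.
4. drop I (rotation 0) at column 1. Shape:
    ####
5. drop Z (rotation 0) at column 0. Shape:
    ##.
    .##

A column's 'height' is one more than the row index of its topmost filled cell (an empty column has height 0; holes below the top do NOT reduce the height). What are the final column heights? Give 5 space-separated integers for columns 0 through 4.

Drop 1: Z rot0 at col 1 lands with bottom-row=0; cleared 0 line(s) (total 0); column heights now [0 2 2 1 0], max=2
Drop 2: I rot1 at col 3 lands with bottom-row=1; cleared 0 line(s) (total 0); column heights now [0 2 2 5 0], max=5
Drop 3: T rot1 at col 1 lands with bottom-row=2; cleared 0 line(s) (total 0); column heights now [0 5 4 5 0], max=5
Drop 4: I rot0 at col 1 lands with bottom-row=5; cleared 0 line(s) (total 0); column heights now [0 6 6 6 6], max=6
Drop 5: Z rot0 at col 0 lands with bottom-row=6; cleared 0 line(s) (total 0); column heights now [8 8 7 6 6], max=8

Answer: 8 8 7 6 6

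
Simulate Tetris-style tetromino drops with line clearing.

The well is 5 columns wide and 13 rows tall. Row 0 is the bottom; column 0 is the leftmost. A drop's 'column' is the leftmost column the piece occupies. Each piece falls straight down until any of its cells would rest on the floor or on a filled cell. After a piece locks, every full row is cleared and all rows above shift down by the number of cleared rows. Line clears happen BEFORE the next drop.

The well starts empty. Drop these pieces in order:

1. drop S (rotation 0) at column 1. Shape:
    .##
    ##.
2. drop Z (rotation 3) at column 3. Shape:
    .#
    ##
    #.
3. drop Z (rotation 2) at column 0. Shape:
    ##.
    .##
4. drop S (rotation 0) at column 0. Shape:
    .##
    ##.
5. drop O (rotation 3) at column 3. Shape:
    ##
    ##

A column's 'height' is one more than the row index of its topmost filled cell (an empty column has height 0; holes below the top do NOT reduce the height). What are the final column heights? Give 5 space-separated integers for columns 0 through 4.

Answer: 5 6 6 7 7

Derivation:
Drop 1: S rot0 at col 1 lands with bottom-row=0; cleared 0 line(s) (total 0); column heights now [0 1 2 2 0], max=2
Drop 2: Z rot3 at col 3 lands with bottom-row=2; cleared 0 line(s) (total 0); column heights now [0 1 2 4 5], max=5
Drop 3: Z rot2 at col 0 lands with bottom-row=2; cleared 0 line(s) (total 0); column heights now [4 4 3 4 5], max=5
Drop 4: S rot0 at col 0 lands with bottom-row=4; cleared 0 line(s) (total 0); column heights now [5 6 6 4 5], max=6
Drop 5: O rot3 at col 3 lands with bottom-row=5; cleared 0 line(s) (total 0); column heights now [5 6 6 7 7], max=7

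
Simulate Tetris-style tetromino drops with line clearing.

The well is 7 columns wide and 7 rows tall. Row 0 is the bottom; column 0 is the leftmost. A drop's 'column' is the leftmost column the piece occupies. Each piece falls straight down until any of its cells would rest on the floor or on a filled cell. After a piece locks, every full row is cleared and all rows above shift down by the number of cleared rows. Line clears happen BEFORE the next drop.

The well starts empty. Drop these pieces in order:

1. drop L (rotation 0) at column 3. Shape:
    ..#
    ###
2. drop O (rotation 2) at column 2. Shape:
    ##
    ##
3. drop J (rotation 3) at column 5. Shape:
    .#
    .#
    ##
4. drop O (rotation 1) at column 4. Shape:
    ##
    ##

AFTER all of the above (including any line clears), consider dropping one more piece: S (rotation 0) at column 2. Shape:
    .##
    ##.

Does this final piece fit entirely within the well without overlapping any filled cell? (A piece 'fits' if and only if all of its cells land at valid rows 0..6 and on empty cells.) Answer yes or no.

Answer: yes

Derivation:
Drop 1: L rot0 at col 3 lands with bottom-row=0; cleared 0 line(s) (total 0); column heights now [0 0 0 1 1 2 0], max=2
Drop 2: O rot2 at col 2 lands with bottom-row=1; cleared 0 line(s) (total 0); column heights now [0 0 3 3 1 2 0], max=3
Drop 3: J rot3 at col 5 lands with bottom-row=2; cleared 0 line(s) (total 0); column heights now [0 0 3 3 1 3 5], max=5
Drop 4: O rot1 at col 4 lands with bottom-row=3; cleared 0 line(s) (total 0); column heights now [0 0 3 3 5 5 5], max=5
Test piece S rot0 at col 2 (width 3): heights before test = [0 0 3 3 5 5 5]; fits = True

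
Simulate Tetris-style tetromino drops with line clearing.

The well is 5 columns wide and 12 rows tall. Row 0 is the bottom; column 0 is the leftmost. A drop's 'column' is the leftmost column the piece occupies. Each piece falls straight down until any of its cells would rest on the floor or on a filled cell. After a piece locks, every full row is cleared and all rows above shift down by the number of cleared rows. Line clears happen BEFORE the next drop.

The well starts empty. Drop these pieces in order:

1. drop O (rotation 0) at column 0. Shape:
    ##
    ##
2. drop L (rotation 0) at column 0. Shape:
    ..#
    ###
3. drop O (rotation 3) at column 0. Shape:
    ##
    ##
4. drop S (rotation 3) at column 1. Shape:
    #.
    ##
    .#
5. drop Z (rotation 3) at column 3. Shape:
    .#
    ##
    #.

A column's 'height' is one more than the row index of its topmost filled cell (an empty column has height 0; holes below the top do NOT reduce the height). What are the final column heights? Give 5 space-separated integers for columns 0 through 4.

Answer: 5 7 6 2 3

Derivation:
Drop 1: O rot0 at col 0 lands with bottom-row=0; cleared 0 line(s) (total 0); column heights now [2 2 0 0 0], max=2
Drop 2: L rot0 at col 0 lands with bottom-row=2; cleared 0 line(s) (total 0); column heights now [3 3 4 0 0], max=4
Drop 3: O rot3 at col 0 lands with bottom-row=3; cleared 0 line(s) (total 0); column heights now [5 5 4 0 0], max=5
Drop 4: S rot3 at col 1 lands with bottom-row=4; cleared 0 line(s) (total 0); column heights now [5 7 6 0 0], max=7
Drop 5: Z rot3 at col 3 lands with bottom-row=0; cleared 0 line(s) (total 0); column heights now [5 7 6 2 3], max=7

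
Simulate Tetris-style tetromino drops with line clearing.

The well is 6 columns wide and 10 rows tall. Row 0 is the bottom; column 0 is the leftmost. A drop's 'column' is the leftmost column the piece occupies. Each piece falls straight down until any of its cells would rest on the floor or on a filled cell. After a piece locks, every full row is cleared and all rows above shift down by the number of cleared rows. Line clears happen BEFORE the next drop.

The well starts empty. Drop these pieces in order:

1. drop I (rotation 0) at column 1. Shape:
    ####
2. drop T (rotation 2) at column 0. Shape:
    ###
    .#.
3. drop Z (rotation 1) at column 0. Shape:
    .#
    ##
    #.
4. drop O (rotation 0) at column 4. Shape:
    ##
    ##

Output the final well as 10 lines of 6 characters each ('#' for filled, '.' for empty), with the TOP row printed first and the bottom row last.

Answer: ......
......
......
......
.#....
##....
#.....
###.##
.#..##
.####.

Derivation:
Drop 1: I rot0 at col 1 lands with bottom-row=0; cleared 0 line(s) (total 0); column heights now [0 1 1 1 1 0], max=1
Drop 2: T rot2 at col 0 lands with bottom-row=1; cleared 0 line(s) (total 0); column heights now [3 3 3 1 1 0], max=3
Drop 3: Z rot1 at col 0 lands with bottom-row=3; cleared 0 line(s) (total 0); column heights now [5 6 3 1 1 0], max=6
Drop 4: O rot0 at col 4 lands with bottom-row=1; cleared 0 line(s) (total 0); column heights now [5 6 3 1 3 3], max=6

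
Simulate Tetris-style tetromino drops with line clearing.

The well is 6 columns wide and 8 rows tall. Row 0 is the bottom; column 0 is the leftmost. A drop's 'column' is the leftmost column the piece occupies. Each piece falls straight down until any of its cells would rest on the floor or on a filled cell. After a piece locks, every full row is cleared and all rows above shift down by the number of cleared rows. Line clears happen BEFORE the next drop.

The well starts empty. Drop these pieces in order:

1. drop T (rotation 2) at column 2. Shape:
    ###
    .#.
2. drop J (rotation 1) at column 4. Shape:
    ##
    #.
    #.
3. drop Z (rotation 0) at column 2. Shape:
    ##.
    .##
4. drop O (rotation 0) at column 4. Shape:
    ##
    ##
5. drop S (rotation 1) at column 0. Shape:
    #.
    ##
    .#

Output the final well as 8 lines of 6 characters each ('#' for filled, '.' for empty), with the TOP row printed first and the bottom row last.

Drop 1: T rot2 at col 2 lands with bottom-row=0; cleared 0 line(s) (total 0); column heights now [0 0 2 2 2 0], max=2
Drop 2: J rot1 at col 4 lands with bottom-row=2; cleared 0 line(s) (total 0); column heights now [0 0 2 2 5 5], max=5
Drop 3: Z rot0 at col 2 lands with bottom-row=5; cleared 0 line(s) (total 0); column heights now [0 0 7 7 6 5], max=7
Drop 4: O rot0 at col 4 lands with bottom-row=6; cleared 0 line(s) (total 0); column heights now [0 0 7 7 8 8], max=8
Drop 5: S rot1 at col 0 lands with bottom-row=0; cleared 0 line(s) (total 0); column heights now [3 2 7 7 8 8], max=8

Answer: ....##
..####
...##.
....##
....#.
#...#.
#####.
.#.#..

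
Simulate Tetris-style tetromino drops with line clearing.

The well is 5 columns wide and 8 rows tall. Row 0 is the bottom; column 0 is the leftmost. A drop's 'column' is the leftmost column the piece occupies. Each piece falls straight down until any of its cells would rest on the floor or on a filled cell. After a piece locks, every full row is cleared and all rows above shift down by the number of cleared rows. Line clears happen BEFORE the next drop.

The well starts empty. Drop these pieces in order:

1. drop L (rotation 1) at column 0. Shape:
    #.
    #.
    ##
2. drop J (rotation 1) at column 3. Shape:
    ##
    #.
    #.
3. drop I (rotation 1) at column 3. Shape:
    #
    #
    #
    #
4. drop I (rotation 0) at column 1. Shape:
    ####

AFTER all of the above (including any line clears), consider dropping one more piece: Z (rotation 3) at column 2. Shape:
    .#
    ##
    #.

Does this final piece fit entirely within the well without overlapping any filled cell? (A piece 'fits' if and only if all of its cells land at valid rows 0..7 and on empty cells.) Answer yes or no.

Answer: no

Derivation:
Drop 1: L rot1 at col 0 lands with bottom-row=0; cleared 0 line(s) (total 0); column heights now [3 1 0 0 0], max=3
Drop 2: J rot1 at col 3 lands with bottom-row=0; cleared 0 line(s) (total 0); column heights now [3 1 0 3 3], max=3
Drop 3: I rot1 at col 3 lands with bottom-row=3; cleared 0 line(s) (total 0); column heights now [3 1 0 7 3], max=7
Drop 4: I rot0 at col 1 lands with bottom-row=7; cleared 0 line(s) (total 0); column heights now [3 8 8 8 8], max=8
Test piece Z rot3 at col 2 (width 2): heights before test = [3 8 8 8 8]; fits = False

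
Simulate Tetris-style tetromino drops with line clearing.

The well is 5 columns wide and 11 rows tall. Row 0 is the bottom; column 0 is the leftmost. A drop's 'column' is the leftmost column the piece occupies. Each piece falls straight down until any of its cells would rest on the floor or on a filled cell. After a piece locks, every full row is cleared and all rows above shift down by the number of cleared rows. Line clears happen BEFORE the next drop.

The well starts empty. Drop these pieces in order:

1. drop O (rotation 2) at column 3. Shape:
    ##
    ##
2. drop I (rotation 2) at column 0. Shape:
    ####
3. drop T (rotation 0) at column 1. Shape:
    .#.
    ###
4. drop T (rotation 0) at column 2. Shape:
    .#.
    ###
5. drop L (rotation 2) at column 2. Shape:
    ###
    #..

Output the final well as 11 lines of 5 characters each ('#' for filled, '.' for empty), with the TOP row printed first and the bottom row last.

Answer: .....
.....
.....
..###
..##.
..###
..#..
.###.
####.
...##
...##

Derivation:
Drop 1: O rot2 at col 3 lands with bottom-row=0; cleared 0 line(s) (total 0); column heights now [0 0 0 2 2], max=2
Drop 2: I rot2 at col 0 lands with bottom-row=2; cleared 0 line(s) (total 0); column heights now [3 3 3 3 2], max=3
Drop 3: T rot0 at col 1 lands with bottom-row=3; cleared 0 line(s) (total 0); column heights now [3 4 5 4 2], max=5
Drop 4: T rot0 at col 2 lands with bottom-row=5; cleared 0 line(s) (total 0); column heights now [3 4 6 7 6], max=7
Drop 5: L rot2 at col 2 lands with bottom-row=6; cleared 0 line(s) (total 0); column heights now [3 4 8 8 8], max=8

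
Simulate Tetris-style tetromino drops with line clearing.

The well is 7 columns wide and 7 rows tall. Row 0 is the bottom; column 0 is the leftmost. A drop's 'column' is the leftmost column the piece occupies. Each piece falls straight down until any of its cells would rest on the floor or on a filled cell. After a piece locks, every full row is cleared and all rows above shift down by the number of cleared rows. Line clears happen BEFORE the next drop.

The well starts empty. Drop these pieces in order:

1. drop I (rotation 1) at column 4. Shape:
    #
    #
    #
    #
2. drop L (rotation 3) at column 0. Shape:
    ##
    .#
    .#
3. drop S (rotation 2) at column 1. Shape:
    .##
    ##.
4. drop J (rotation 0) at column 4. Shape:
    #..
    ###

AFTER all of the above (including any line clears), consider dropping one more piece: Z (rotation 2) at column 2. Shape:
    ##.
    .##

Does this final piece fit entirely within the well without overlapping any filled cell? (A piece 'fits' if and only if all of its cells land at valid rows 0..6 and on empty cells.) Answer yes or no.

Drop 1: I rot1 at col 4 lands with bottom-row=0; cleared 0 line(s) (total 0); column heights now [0 0 0 0 4 0 0], max=4
Drop 2: L rot3 at col 0 lands with bottom-row=0; cleared 0 line(s) (total 0); column heights now [3 3 0 0 4 0 0], max=4
Drop 3: S rot2 at col 1 lands with bottom-row=3; cleared 0 line(s) (total 0); column heights now [3 4 5 5 4 0 0], max=5
Drop 4: J rot0 at col 4 lands with bottom-row=4; cleared 0 line(s) (total 0); column heights now [3 4 5 5 6 5 5], max=6
Test piece Z rot2 at col 2 (width 3): heights before test = [3 4 5 5 6 5 5]; fits = False

Answer: no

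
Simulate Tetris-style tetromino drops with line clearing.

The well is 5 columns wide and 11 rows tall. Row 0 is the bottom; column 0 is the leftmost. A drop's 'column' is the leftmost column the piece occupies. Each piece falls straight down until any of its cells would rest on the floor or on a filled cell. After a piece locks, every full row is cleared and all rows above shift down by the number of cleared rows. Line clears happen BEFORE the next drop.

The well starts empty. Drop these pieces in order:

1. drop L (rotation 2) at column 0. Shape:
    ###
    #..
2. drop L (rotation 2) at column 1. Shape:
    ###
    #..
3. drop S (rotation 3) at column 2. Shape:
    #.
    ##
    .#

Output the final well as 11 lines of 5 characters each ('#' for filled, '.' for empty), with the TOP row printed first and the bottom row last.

Drop 1: L rot2 at col 0 lands with bottom-row=0; cleared 0 line(s) (total 0); column heights now [2 2 2 0 0], max=2
Drop 2: L rot2 at col 1 lands with bottom-row=2; cleared 0 line(s) (total 0); column heights now [2 4 4 4 0], max=4
Drop 3: S rot3 at col 2 lands with bottom-row=4; cleared 0 line(s) (total 0); column heights now [2 4 7 6 0], max=7

Answer: .....
.....
.....
.....
..#..
..##.
...#.
.###.
.#...
###..
#....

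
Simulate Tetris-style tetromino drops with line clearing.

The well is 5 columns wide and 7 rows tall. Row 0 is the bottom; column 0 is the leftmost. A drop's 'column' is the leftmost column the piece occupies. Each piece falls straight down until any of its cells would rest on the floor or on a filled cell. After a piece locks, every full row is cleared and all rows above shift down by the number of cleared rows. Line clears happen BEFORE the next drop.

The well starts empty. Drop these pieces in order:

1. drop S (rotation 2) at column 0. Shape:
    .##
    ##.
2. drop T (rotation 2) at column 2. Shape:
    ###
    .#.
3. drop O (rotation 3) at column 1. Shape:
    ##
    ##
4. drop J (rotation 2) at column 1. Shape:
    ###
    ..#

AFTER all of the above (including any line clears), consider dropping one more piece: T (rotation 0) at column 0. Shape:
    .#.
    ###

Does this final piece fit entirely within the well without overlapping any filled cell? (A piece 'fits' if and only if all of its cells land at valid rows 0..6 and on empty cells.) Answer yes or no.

Drop 1: S rot2 at col 0 lands with bottom-row=0; cleared 0 line(s) (total 0); column heights now [1 2 2 0 0], max=2
Drop 2: T rot2 at col 2 lands with bottom-row=1; cleared 0 line(s) (total 0); column heights now [1 2 3 3 3], max=3
Drop 3: O rot3 at col 1 lands with bottom-row=3; cleared 0 line(s) (total 0); column heights now [1 5 5 3 3], max=5
Drop 4: J rot2 at col 1 lands with bottom-row=4; cleared 0 line(s) (total 0); column heights now [1 6 6 6 3], max=6
Test piece T rot0 at col 0 (width 3): heights before test = [1 6 6 6 3]; fits = False

Answer: no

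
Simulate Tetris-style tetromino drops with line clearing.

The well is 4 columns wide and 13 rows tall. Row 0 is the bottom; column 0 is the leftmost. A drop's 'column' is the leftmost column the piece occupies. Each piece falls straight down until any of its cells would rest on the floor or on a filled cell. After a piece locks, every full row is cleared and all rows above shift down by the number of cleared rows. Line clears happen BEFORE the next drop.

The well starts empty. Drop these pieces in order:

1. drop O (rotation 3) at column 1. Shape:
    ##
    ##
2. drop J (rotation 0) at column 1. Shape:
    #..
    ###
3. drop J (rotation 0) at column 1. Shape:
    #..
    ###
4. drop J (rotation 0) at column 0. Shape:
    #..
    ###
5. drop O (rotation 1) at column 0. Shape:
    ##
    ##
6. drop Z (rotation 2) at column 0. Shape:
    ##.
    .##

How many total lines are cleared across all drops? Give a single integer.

Answer: 0

Derivation:
Drop 1: O rot3 at col 1 lands with bottom-row=0; cleared 0 line(s) (total 0); column heights now [0 2 2 0], max=2
Drop 2: J rot0 at col 1 lands with bottom-row=2; cleared 0 line(s) (total 0); column heights now [0 4 3 3], max=4
Drop 3: J rot0 at col 1 lands with bottom-row=4; cleared 0 line(s) (total 0); column heights now [0 6 5 5], max=6
Drop 4: J rot0 at col 0 lands with bottom-row=6; cleared 0 line(s) (total 0); column heights now [8 7 7 5], max=8
Drop 5: O rot1 at col 0 lands with bottom-row=8; cleared 0 line(s) (total 0); column heights now [10 10 7 5], max=10
Drop 6: Z rot2 at col 0 lands with bottom-row=10; cleared 0 line(s) (total 0); column heights now [12 12 11 5], max=12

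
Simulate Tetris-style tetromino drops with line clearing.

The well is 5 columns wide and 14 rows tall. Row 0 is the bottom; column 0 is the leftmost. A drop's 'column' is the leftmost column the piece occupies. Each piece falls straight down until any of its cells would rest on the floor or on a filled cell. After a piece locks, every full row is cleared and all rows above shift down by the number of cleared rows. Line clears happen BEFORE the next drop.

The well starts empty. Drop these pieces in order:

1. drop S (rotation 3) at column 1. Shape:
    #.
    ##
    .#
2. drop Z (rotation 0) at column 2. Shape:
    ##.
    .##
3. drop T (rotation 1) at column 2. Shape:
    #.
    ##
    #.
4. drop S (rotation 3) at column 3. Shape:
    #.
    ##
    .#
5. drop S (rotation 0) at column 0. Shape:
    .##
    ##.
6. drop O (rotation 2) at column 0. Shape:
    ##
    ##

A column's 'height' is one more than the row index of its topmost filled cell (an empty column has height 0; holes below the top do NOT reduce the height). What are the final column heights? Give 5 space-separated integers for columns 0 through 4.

Drop 1: S rot3 at col 1 lands with bottom-row=0; cleared 0 line(s) (total 0); column heights now [0 3 2 0 0], max=3
Drop 2: Z rot0 at col 2 lands with bottom-row=1; cleared 0 line(s) (total 0); column heights now [0 3 3 3 2], max=3
Drop 3: T rot1 at col 2 lands with bottom-row=3; cleared 0 line(s) (total 0); column heights now [0 3 6 5 2], max=6
Drop 4: S rot3 at col 3 lands with bottom-row=4; cleared 0 line(s) (total 0); column heights now [0 3 6 7 6], max=7
Drop 5: S rot0 at col 0 lands with bottom-row=5; cleared 1 line(s) (total 1); column heights now [0 6 6 6 5], max=6
Drop 6: O rot2 at col 0 lands with bottom-row=6; cleared 0 line(s) (total 1); column heights now [8 8 6 6 5], max=8

Answer: 8 8 6 6 5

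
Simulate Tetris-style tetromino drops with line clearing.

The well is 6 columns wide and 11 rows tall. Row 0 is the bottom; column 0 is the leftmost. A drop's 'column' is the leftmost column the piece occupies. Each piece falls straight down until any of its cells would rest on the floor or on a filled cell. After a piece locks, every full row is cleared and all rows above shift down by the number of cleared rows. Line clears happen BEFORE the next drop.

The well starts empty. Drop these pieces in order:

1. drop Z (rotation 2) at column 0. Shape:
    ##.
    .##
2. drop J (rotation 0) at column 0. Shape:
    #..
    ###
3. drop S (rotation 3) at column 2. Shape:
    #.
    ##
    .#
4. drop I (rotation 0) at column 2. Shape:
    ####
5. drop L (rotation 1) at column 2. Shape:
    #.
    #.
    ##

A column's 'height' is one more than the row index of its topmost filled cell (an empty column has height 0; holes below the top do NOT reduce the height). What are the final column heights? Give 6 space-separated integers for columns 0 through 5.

Answer: 4 3 9 7 6 6

Derivation:
Drop 1: Z rot2 at col 0 lands with bottom-row=0; cleared 0 line(s) (total 0); column heights now [2 2 1 0 0 0], max=2
Drop 2: J rot0 at col 0 lands with bottom-row=2; cleared 0 line(s) (total 0); column heights now [4 3 3 0 0 0], max=4
Drop 3: S rot3 at col 2 lands with bottom-row=2; cleared 0 line(s) (total 0); column heights now [4 3 5 4 0 0], max=5
Drop 4: I rot0 at col 2 lands with bottom-row=5; cleared 0 line(s) (total 0); column heights now [4 3 6 6 6 6], max=6
Drop 5: L rot1 at col 2 lands with bottom-row=6; cleared 0 line(s) (total 0); column heights now [4 3 9 7 6 6], max=9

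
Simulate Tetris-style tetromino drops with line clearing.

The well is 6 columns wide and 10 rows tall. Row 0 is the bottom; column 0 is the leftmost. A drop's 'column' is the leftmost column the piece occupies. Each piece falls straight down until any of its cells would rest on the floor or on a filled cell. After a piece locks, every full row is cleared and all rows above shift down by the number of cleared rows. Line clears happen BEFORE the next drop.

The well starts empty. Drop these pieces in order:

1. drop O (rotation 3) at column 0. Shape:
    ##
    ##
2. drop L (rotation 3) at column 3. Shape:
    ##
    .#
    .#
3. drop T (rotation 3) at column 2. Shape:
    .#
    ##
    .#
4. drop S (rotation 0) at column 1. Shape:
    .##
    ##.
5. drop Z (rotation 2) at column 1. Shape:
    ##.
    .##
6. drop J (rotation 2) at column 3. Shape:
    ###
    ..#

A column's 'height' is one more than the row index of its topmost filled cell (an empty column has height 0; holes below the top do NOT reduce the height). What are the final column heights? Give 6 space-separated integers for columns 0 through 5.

Drop 1: O rot3 at col 0 lands with bottom-row=0; cleared 0 line(s) (total 0); column heights now [2 2 0 0 0 0], max=2
Drop 2: L rot3 at col 3 lands with bottom-row=0; cleared 0 line(s) (total 0); column heights now [2 2 0 3 3 0], max=3
Drop 3: T rot3 at col 2 lands with bottom-row=3; cleared 0 line(s) (total 0); column heights now [2 2 5 6 3 0], max=6
Drop 4: S rot0 at col 1 lands with bottom-row=5; cleared 0 line(s) (total 0); column heights now [2 6 7 7 3 0], max=7
Drop 5: Z rot2 at col 1 lands with bottom-row=7; cleared 0 line(s) (total 0); column heights now [2 9 9 8 3 0], max=9
Drop 6: J rot2 at col 3 lands with bottom-row=7; cleared 0 line(s) (total 0); column heights now [2 9 9 9 9 9], max=9

Answer: 2 9 9 9 9 9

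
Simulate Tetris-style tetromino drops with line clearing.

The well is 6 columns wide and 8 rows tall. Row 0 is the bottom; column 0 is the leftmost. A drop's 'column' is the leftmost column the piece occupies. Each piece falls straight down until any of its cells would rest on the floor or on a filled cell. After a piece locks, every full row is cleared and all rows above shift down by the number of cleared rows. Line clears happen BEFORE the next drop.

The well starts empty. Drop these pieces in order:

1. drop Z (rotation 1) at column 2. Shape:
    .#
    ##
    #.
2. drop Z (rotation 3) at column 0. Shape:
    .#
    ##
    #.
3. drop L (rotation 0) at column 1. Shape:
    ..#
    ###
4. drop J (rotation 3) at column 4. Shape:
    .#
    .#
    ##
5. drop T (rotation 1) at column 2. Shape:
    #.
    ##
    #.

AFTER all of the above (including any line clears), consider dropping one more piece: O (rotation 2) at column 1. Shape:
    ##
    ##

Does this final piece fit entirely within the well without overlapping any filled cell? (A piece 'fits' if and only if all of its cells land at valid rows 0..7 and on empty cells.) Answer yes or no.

Drop 1: Z rot1 at col 2 lands with bottom-row=0; cleared 0 line(s) (total 0); column heights now [0 0 2 3 0 0], max=3
Drop 2: Z rot3 at col 0 lands with bottom-row=0; cleared 0 line(s) (total 0); column heights now [2 3 2 3 0 0], max=3
Drop 3: L rot0 at col 1 lands with bottom-row=3; cleared 0 line(s) (total 0); column heights now [2 4 4 5 0 0], max=5
Drop 4: J rot3 at col 4 lands with bottom-row=0; cleared 0 line(s) (total 0); column heights now [2 4 4 5 1 3], max=5
Drop 5: T rot1 at col 2 lands with bottom-row=4; cleared 0 line(s) (total 0); column heights now [2 4 7 6 1 3], max=7
Test piece O rot2 at col 1 (width 2): heights before test = [2 4 7 6 1 3]; fits = False

Answer: no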